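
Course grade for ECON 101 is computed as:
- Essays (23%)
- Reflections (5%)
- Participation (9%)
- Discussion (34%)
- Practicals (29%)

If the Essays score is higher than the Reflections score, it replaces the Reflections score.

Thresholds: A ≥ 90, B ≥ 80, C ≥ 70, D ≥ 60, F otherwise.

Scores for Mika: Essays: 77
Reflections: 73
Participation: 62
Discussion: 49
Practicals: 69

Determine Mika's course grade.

D

Essays (77) > Reflections (73), so Reflections counts as 77.
Weighted total:
  Essays 77 × 0.23 = 17.71
  Reflections 77 × 0.05 = 3.85
  Participation 62 × 0.09 = 5.58
  Discussion 49 × 0.34 = 16.66
  Practicals 69 × 0.29 = 20.01
Sum = 63.81
63.81 is ≥ 60 and < 70 → D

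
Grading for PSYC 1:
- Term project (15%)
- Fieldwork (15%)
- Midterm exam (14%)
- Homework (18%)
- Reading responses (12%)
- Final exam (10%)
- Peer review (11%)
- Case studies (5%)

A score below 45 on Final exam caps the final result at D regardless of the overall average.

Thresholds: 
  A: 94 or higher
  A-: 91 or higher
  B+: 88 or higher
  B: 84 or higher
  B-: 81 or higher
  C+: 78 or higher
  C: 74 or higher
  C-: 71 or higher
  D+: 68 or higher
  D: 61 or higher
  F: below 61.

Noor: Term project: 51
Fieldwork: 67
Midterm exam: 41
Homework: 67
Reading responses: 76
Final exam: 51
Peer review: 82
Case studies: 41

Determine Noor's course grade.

F

Final exam score 51 ≥ 45: minimum met.
Weighted total:
  Term project 51 × 0.15 = 7.65
  Fieldwork 67 × 0.15 = 10.05
  Midterm exam 41 × 0.14 = 5.74
  Homework 67 × 0.18 = 12.06
  Reading responses 76 × 0.12 = 9.12
  Final exam 51 × 0.1 = 5.1
  Peer review 82 × 0.11 = 9.02
  Case studies 41 × 0.05 = 2.05
Sum = 60.79
60.79 < 61 → F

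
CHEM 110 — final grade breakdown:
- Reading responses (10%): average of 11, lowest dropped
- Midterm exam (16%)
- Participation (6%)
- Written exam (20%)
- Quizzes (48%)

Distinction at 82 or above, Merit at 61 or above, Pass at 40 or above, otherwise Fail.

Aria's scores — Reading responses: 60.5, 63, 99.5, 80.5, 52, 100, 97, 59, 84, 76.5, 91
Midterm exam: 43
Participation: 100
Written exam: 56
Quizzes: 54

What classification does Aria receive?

Reading responses: drop 52 → average of remaining 10 = 811/10 = 81.1
Weighted total:
  Reading responses 81.1 × 0.1 = 8.11
  Midterm exam 43 × 0.16 = 6.88
  Participation 100 × 0.06 = 6
  Written exam 56 × 0.2 = 11.2
  Quizzes 54 × 0.48 = 25.92
Sum = 58.11
58.11 is ≥ 40 and < 61 → Pass

Pass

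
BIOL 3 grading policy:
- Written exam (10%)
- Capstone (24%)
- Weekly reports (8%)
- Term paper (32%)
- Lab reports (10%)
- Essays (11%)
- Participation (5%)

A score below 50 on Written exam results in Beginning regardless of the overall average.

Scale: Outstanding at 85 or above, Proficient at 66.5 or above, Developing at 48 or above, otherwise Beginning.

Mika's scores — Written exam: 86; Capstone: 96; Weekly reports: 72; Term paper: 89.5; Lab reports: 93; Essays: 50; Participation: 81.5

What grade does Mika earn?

Proficient

Written exam score 86 ≥ 50: minimum met.
Weighted total:
  Written exam 86 × 0.1 = 8.6
  Capstone 96 × 0.24 = 23.04
  Weekly reports 72 × 0.08 = 5.76
  Term paper 89.5 × 0.32 = 28.64
  Lab reports 93 × 0.1 = 9.3
  Essays 50 × 0.11 = 5.5
  Participation 81.5 × 0.05 = 4.075
Sum = 84.915
84.915 is ≥ 66.5 and < 85 → Proficient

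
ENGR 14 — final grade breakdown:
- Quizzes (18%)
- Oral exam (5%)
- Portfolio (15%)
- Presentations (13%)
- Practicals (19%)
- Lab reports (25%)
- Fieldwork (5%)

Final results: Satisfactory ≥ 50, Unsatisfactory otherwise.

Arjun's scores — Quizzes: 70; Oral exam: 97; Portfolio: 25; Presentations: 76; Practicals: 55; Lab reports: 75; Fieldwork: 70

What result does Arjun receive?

Satisfactory

Weighted total:
  Quizzes 70 × 0.18 = 12.6
  Oral exam 97 × 0.05 = 4.85
  Portfolio 25 × 0.15 = 3.75
  Presentations 76 × 0.13 = 9.88
  Practicals 55 × 0.19 = 10.45
  Lab reports 75 × 0.25 = 18.75
  Fieldwork 70 × 0.05 = 3.5
Sum = 63.78
63.78 ≥ 50 → Satisfactory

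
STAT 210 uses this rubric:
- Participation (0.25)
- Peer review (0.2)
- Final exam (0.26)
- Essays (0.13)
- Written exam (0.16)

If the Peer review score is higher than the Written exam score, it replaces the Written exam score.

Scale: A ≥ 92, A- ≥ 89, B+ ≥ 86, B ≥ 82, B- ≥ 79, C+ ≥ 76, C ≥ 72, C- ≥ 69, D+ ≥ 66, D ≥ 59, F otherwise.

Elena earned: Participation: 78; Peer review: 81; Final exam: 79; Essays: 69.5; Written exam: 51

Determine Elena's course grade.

Peer review (81) > Written exam (51), so Written exam counts as 81.
Weighted total:
  Participation 78 × 0.25 = 19.5
  Peer review 81 × 0.2 = 16.2
  Final exam 79 × 0.26 = 20.54
  Essays 69.5 × 0.13 = 9.035
  Written exam 81 × 0.16 = 12.96
Sum = 78.235
78.235 is ≥ 76 and < 79 → C+

C+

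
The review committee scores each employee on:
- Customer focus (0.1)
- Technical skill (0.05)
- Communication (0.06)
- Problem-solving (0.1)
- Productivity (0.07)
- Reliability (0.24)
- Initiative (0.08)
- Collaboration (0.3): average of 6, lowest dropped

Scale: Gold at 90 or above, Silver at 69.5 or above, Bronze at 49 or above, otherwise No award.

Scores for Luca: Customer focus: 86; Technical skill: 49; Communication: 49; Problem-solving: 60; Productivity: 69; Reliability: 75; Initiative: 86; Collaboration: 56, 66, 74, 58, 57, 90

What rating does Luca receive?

Collaboration: drop 56 → average of remaining 5 = 345/5 = 69
Weighted total:
  Customer focus 86 × 0.1 = 8.6
  Technical skill 49 × 0.05 = 2.45
  Communication 49 × 0.06 = 2.94
  Problem-solving 60 × 0.1 = 6
  Productivity 69 × 0.07 = 4.83
  Reliability 75 × 0.24 = 18
  Initiative 86 × 0.08 = 6.88
  Collaboration 69 × 0.3 = 20.7
Sum = 70.4
70.4 is ≥ 69.5 and < 90 → Silver

Silver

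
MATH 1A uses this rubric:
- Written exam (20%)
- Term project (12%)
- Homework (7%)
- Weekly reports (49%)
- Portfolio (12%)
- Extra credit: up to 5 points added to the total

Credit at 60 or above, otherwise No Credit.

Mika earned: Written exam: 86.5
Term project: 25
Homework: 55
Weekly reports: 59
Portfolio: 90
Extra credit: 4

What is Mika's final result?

Credit

Weighted total:
  Written exam 86.5 × 0.2 = 17.3
  Term project 25 × 0.12 = 3
  Homework 55 × 0.07 = 3.85
  Weekly reports 59 × 0.49 = 28.91
  Portfolio 90 × 0.12 = 10.8
Sum = 63.86
Extra credit: 63.86 + 4 = 67.86
67.86 ≥ 60 → Credit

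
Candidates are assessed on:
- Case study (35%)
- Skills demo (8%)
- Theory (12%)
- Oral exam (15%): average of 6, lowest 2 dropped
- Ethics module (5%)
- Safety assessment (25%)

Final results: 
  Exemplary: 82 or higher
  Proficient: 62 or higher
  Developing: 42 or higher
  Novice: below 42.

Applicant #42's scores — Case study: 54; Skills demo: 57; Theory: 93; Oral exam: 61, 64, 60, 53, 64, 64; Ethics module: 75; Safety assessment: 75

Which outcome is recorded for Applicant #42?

Proficient

Oral exam: drop 53, 60 → average of remaining 4 = 253/4 = 63.25
Weighted total:
  Case study 54 × 0.35 = 18.9
  Skills demo 57 × 0.08 = 4.56
  Theory 93 × 0.12 = 11.16
  Oral exam 63.25 × 0.15 = 9.4875
  Ethics module 75 × 0.05 = 3.75
  Safety assessment 75 × 0.25 = 18.75
Sum = 66.6075
66.6075 is ≥ 62 and < 82 → Proficient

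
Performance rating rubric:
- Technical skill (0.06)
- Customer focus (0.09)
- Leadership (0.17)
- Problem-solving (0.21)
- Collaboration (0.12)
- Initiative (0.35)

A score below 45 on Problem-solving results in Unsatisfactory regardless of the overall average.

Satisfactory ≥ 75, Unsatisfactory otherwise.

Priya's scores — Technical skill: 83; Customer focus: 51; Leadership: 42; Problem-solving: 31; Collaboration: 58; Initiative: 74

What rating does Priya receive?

Problem-solving score 31 < 45: minimum not met.
Weighted total:
  Technical skill 83 × 0.06 = 4.98
  Customer focus 51 × 0.09 = 4.59
  Leadership 42 × 0.17 = 7.14
  Problem-solving 31 × 0.21 = 6.51
  Collaboration 58 × 0.12 = 6.96
  Initiative 74 × 0.35 = 25.9
Sum = 56.08
Because the Problem-solving minimum was not met, the result is Unsatisfactory.

Unsatisfactory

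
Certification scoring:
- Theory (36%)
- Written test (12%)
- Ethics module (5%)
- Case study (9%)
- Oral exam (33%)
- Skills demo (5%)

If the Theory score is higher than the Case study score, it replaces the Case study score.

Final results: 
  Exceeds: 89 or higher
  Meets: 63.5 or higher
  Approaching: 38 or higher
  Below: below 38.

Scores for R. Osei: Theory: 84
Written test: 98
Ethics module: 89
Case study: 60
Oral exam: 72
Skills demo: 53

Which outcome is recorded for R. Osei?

Meets

Theory (84) > Case study (60), so Case study counts as 84.
Weighted total:
  Theory 84 × 0.36 = 30.24
  Written test 98 × 0.12 = 11.76
  Ethics module 89 × 0.05 = 4.45
  Case study 84 × 0.09 = 7.56
  Oral exam 72 × 0.33 = 23.76
  Skills demo 53 × 0.05 = 2.65
Sum = 80.42
80.42 is ≥ 63.5 and < 89 → Meets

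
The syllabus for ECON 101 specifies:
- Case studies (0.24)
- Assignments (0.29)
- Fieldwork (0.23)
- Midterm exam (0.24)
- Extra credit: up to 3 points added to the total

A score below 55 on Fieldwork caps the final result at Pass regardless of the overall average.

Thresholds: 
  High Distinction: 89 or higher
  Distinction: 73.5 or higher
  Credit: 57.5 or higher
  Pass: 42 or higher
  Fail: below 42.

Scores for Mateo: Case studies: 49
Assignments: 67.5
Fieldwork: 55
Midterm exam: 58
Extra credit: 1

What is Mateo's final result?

Credit

Fieldwork score 55 ≥ 55: minimum met.
Weighted total:
  Case studies 49 × 0.24 = 11.76
  Assignments 67.5 × 0.29 = 19.575
  Fieldwork 55 × 0.23 = 12.65
  Midterm exam 58 × 0.24 = 13.92
Sum = 57.905
Extra credit: 57.905 + 1 = 58.905
58.905 is ≥ 57.5 and < 73.5 → Credit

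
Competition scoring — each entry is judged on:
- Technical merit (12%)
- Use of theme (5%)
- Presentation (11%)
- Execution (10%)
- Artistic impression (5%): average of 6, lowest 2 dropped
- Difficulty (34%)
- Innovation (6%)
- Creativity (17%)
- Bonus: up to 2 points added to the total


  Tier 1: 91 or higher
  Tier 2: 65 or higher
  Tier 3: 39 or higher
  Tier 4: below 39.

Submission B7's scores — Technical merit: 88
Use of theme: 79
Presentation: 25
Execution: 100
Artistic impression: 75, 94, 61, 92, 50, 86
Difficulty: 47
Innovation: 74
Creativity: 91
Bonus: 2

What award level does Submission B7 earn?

Tier 2

Artistic impression: drop 50, 61 → average of remaining 4 = 347/4 = 86.75
Weighted total:
  Technical merit 88 × 0.12 = 10.56
  Use of theme 79 × 0.05 = 3.95
  Presentation 25 × 0.11 = 2.75
  Execution 100 × 0.1 = 10
  Artistic impression 86.75 × 0.05 = 4.3375
  Difficulty 47 × 0.34 = 15.98
  Innovation 74 × 0.06 = 4.44
  Creativity 91 × 0.17 = 15.47
Sum = 67.4875
Bonus: 67.4875 + 2 = 69.4875
69.4875 is ≥ 65 and < 91 → Tier 2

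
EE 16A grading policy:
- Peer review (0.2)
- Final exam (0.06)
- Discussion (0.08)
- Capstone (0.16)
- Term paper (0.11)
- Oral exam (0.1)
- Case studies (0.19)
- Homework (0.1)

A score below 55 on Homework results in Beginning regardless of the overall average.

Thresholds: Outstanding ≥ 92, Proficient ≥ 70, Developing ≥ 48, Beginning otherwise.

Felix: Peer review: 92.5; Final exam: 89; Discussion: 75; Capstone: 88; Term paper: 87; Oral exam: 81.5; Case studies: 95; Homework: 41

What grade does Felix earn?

Homework score 41 < 55: minimum not met.
Weighted total:
  Peer review 92.5 × 0.2 = 18.5
  Final exam 89 × 0.06 = 5.34
  Discussion 75 × 0.08 = 6
  Capstone 88 × 0.16 = 14.08
  Term paper 87 × 0.11 = 9.57
  Oral exam 81.5 × 0.1 = 8.15
  Case studies 95 × 0.19 = 18.05
  Homework 41 × 0.1 = 4.1
Sum = 83.79
Because the Homework minimum was not met, the result is Beginning.

Beginning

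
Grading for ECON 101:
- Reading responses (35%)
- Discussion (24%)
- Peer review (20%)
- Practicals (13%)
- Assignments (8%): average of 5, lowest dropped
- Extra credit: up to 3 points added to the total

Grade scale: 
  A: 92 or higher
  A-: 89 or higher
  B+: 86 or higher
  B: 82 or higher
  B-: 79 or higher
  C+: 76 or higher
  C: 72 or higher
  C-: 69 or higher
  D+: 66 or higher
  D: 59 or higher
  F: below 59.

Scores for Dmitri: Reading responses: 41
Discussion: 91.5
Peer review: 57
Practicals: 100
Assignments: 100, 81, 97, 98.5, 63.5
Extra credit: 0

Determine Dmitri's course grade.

D+

Assignments: drop 63.5 → average of remaining 4 = 376.5/4 = 94.125
Weighted total:
  Reading responses 41 × 0.35 = 14.35
  Discussion 91.5 × 0.24 = 21.96
  Peer review 57 × 0.2 = 11.4
  Practicals 100 × 0.13 = 13
  Assignments 94.125 × 0.08 = 7.53
Sum = 68.24
Extra credit: 68.24 + 0 = 68.24
68.24 is ≥ 66 and < 69 → D+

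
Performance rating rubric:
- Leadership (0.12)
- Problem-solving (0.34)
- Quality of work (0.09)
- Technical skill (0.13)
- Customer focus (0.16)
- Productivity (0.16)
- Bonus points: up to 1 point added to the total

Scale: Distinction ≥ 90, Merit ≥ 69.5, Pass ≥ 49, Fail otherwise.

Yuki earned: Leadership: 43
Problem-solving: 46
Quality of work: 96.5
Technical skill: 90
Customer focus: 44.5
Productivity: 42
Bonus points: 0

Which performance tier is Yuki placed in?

Weighted total:
  Leadership 43 × 0.12 = 5.16
  Problem-solving 46 × 0.34 = 15.64
  Quality of work 96.5 × 0.09 = 8.685
  Technical skill 90 × 0.13 = 11.7
  Customer focus 44.5 × 0.16 = 7.12
  Productivity 42 × 0.16 = 6.72
Sum = 55.025
Bonus points: 55.025 + 0 = 55.025
55.025 is ≥ 49 and < 69.5 → Pass

Pass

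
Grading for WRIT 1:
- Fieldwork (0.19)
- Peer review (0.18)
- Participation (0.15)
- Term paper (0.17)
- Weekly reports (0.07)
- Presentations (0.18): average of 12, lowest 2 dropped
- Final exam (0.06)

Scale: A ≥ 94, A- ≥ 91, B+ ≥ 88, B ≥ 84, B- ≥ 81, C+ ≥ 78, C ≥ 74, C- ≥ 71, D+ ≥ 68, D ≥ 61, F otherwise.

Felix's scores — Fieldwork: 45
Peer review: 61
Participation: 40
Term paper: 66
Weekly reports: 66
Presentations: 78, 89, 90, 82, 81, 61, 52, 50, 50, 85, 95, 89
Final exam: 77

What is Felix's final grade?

Presentations: drop 50, 50 → average of remaining 10 = 802/10 = 80.2
Weighted total:
  Fieldwork 45 × 0.19 = 8.55
  Peer review 61 × 0.18 = 10.98
  Participation 40 × 0.15 = 6
  Term paper 66 × 0.17 = 11.22
  Weekly reports 66 × 0.07 = 4.62
  Presentations 80.2 × 0.18 = 14.436
  Final exam 77 × 0.06 = 4.62
Sum = 60.426
60.426 < 61 → F

F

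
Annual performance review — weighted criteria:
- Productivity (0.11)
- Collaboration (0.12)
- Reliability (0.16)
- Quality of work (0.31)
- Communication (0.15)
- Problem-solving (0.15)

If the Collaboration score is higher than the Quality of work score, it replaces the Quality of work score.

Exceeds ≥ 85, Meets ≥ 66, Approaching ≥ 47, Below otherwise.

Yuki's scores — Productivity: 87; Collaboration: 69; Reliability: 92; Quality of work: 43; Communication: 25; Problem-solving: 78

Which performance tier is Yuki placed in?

Meets

Collaboration (69) > Quality of work (43), so Quality of work counts as 69.
Weighted total:
  Productivity 87 × 0.11 = 9.57
  Collaboration 69 × 0.12 = 8.28
  Reliability 92 × 0.16 = 14.72
  Quality of work 69 × 0.31 = 21.39
  Communication 25 × 0.15 = 3.75
  Problem-solving 78 × 0.15 = 11.7
Sum = 69.41
69.41 is ≥ 66 and < 85 → Meets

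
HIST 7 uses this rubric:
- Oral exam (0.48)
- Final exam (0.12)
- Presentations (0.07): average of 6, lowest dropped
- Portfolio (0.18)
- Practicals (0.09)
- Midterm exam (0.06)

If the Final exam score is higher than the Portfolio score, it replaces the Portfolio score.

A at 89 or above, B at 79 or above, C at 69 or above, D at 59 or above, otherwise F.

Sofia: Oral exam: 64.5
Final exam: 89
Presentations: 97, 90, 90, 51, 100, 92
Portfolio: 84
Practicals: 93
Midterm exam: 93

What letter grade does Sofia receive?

C

Presentations: drop 51 → average of remaining 5 = 469/5 = 93.8
Final exam (89) > Portfolio (84), so Portfolio counts as 89.
Weighted total:
  Oral exam 64.5 × 0.48 = 30.96
  Final exam 89 × 0.12 = 10.68
  Presentations 93.8 × 0.07 = 6.566
  Portfolio 89 × 0.18 = 16.02
  Practicals 93 × 0.09 = 8.37
  Midterm exam 93 × 0.06 = 5.58
Sum = 78.176
78.176 is ≥ 69 and < 79 → C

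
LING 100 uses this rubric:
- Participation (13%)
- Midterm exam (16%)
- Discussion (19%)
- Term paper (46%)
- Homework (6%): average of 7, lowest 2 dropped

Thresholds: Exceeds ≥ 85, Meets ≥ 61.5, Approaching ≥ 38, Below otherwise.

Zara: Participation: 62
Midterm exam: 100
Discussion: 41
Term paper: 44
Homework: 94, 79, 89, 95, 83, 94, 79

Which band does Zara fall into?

Approaching

Homework: drop 79, 79 → average of remaining 5 = 455/5 = 91
Weighted total:
  Participation 62 × 0.13 = 8.06
  Midterm exam 100 × 0.16 = 16
  Discussion 41 × 0.19 = 7.79
  Term paper 44 × 0.46 = 20.24
  Homework 91 × 0.06 = 5.46
Sum = 57.55
57.55 is ≥ 38 and < 61.5 → Approaching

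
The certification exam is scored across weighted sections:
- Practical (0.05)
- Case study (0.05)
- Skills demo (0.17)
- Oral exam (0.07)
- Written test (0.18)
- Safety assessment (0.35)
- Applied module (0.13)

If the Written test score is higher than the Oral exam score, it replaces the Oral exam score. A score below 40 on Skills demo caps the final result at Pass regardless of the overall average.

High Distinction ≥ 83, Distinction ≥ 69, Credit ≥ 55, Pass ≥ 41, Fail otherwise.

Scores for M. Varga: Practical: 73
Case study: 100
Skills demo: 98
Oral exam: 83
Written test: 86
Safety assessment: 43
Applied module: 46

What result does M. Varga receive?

Written test (86) > Oral exam (83), so Oral exam counts as 86.
Skills demo score 98 ≥ 40: minimum met.
Weighted total:
  Practical 73 × 0.05 = 3.65
  Case study 100 × 0.05 = 5
  Skills demo 98 × 0.17 = 16.66
  Oral exam 86 × 0.07 = 6.02
  Written test 86 × 0.18 = 15.48
  Safety assessment 43 × 0.35 = 15.05
  Applied module 46 × 0.13 = 5.98
Sum = 67.84
67.84 is ≥ 55 and < 69 → Credit

Credit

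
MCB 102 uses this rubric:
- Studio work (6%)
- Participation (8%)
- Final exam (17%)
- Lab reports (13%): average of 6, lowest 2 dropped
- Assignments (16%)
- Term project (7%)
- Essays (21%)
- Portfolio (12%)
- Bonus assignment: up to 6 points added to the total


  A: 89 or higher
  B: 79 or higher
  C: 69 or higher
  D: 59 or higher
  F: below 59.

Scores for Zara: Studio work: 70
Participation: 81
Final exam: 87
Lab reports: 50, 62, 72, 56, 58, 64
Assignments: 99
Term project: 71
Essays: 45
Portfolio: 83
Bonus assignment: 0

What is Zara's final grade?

C

Lab reports: drop 50, 56 → average of remaining 4 = 256/4 = 64
Weighted total:
  Studio work 70 × 0.06 = 4.2
  Participation 81 × 0.08 = 6.48
  Final exam 87 × 0.17 = 14.79
  Lab reports 64 × 0.13 = 8.32
  Assignments 99 × 0.16 = 15.84
  Term project 71 × 0.07 = 4.97
  Essays 45 × 0.21 = 9.45
  Portfolio 83 × 0.12 = 9.96
Sum = 74.01
Bonus assignment: 74.01 + 0 = 74.01
74.01 is ≥ 69 and < 79 → C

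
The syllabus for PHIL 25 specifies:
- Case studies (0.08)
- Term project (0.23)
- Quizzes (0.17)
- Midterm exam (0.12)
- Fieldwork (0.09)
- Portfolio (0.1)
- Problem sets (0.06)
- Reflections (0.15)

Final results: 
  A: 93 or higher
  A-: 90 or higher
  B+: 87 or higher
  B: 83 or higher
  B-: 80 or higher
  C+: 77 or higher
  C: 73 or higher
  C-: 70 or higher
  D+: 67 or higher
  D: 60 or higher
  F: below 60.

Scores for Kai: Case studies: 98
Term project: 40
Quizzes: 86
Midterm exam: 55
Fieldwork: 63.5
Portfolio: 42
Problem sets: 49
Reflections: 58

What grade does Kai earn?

F

Weighted total:
  Case studies 98 × 0.08 = 7.84
  Term project 40 × 0.23 = 9.2
  Quizzes 86 × 0.17 = 14.62
  Midterm exam 55 × 0.12 = 6.6
  Fieldwork 63.5 × 0.09 = 5.715
  Portfolio 42 × 0.1 = 4.2
  Problem sets 49 × 0.06 = 2.94
  Reflections 58 × 0.15 = 8.7
Sum = 59.815
59.815 < 60 → F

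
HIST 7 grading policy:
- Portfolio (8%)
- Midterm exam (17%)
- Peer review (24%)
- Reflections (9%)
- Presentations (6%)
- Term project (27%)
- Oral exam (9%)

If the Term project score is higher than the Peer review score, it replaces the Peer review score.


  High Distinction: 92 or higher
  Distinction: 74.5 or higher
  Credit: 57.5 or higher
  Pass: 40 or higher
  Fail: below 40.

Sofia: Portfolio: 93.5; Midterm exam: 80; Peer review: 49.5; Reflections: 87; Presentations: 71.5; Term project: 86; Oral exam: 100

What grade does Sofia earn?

Term project (86) > Peer review (49.5), so Peer review counts as 86.
Weighted total:
  Portfolio 93.5 × 0.08 = 7.48
  Midterm exam 80 × 0.17 = 13.6
  Peer review 86 × 0.24 = 20.64
  Reflections 87 × 0.09 = 7.83
  Presentations 71.5 × 0.06 = 4.29
  Term project 86 × 0.27 = 23.22
  Oral exam 100 × 0.09 = 9
Sum = 86.06
86.06 is ≥ 74.5 and < 92 → Distinction

Distinction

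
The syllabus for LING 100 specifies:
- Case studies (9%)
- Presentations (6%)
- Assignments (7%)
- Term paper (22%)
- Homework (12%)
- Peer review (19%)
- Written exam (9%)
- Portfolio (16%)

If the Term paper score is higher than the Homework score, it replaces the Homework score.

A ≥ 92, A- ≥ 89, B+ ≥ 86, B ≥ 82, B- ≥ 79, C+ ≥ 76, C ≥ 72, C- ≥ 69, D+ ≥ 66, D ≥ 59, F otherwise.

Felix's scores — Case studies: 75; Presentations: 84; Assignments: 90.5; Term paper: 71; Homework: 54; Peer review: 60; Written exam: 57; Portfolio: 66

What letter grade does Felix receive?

C-

Term paper (71) > Homework (54), so Homework counts as 71.
Weighted total:
  Case studies 75 × 0.09 = 6.75
  Presentations 84 × 0.06 = 5.04
  Assignments 90.5 × 0.07 = 6.335
  Term paper 71 × 0.22 = 15.62
  Homework 71 × 0.12 = 8.52
  Peer review 60 × 0.19 = 11.4
  Written exam 57 × 0.09 = 5.13
  Portfolio 66 × 0.16 = 10.56
Sum = 69.355
69.355 is ≥ 69 and < 72 → C-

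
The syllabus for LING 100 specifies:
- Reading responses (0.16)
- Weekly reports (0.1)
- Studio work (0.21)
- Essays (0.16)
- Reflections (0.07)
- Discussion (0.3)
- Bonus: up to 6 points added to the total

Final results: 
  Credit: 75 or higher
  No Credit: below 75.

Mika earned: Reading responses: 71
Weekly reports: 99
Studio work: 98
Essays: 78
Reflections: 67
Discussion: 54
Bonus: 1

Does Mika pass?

Weighted total:
  Reading responses 71 × 0.16 = 11.36
  Weekly reports 99 × 0.1 = 9.9
  Studio work 98 × 0.21 = 20.58
  Essays 78 × 0.16 = 12.48
  Reflections 67 × 0.07 = 4.69
  Discussion 54 × 0.3 = 16.2
Sum = 75.21
Bonus: 75.21 + 1 = 76.21
76.21 ≥ 75 → Credit

Credit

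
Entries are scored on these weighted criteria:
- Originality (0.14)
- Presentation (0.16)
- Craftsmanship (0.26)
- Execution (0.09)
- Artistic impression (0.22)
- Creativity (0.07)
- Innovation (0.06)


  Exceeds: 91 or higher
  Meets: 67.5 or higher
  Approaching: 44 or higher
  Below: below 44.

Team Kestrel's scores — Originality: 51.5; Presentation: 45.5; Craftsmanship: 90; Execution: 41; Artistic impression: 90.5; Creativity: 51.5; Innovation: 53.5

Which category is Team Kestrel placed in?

Weighted total:
  Originality 51.5 × 0.14 = 7.21
  Presentation 45.5 × 0.16 = 7.28
  Craftsmanship 90 × 0.26 = 23.4
  Execution 41 × 0.09 = 3.69
  Artistic impression 90.5 × 0.22 = 19.91
  Creativity 51.5 × 0.07 = 3.605
  Innovation 53.5 × 0.06 = 3.21
Sum = 68.305
68.305 is ≥ 67.5 and < 91 → Meets

Meets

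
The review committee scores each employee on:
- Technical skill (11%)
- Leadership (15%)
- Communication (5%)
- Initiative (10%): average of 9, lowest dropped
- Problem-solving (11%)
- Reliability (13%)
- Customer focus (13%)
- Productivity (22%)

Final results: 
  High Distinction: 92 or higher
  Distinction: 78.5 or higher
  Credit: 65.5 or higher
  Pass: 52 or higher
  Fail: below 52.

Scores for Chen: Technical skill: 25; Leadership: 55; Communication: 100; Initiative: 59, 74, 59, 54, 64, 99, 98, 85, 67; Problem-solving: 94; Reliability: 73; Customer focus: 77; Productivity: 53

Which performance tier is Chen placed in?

Initiative: drop 54 → average of remaining 8 = 605/8 = 75.625
Weighted total:
  Technical skill 25 × 0.11 = 2.75
  Leadership 55 × 0.15 = 8.25
  Communication 100 × 0.05 = 5
  Initiative 75.625 × 0.1 = 7.5625
  Problem-solving 94 × 0.11 = 10.34
  Reliability 73 × 0.13 = 9.49
  Customer focus 77 × 0.13 = 10.01
  Productivity 53 × 0.22 = 11.66
Sum = 65.0625
65.0625 is ≥ 52 and < 65.5 → Pass

Pass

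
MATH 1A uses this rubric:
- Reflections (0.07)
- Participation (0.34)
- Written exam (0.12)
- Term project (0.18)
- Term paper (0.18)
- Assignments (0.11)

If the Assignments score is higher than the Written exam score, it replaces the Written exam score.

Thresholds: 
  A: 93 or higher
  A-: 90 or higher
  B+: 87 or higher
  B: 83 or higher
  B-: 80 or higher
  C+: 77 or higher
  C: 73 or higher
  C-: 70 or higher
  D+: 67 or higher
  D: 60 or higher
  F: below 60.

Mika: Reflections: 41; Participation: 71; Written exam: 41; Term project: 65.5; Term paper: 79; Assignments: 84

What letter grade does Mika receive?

C-

Assignments (84) > Written exam (41), so Written exam counts as 84.
Weighted total:
  Reflections 41 × 0.07 = 2.87
  Participation 71 × 0.34 = 24.14
  Written exam 84 × 0.12 = 10.08
  Term project 65.5 × 0.18 = 11.79
  Term paper 79 × 0.18 = 14.22
  Assignments 84 × 0.11 = 9.24
Sum = 72.34
72.34 is ≥ 70 and < 73 → C-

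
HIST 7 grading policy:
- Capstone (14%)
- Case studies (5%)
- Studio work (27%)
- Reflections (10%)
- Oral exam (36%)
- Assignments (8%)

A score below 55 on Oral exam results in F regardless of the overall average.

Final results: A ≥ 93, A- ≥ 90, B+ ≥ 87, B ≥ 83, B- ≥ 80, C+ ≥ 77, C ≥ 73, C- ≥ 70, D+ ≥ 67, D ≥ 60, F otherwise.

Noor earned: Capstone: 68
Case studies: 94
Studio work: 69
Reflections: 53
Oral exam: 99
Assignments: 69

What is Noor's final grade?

Oral exam score 99 ≥ 55: minimum met.
Weighted total:
  Capstone 68 × 0.14 = 9.52
  Case studies 94 × 0.05 = 4.7
  Studio work 69 × 0.27 = 18.63
  Reflections 53 × 0.1 = 5.3
  Oral exam 99 × 0.36 = 35.64
  Assignments 69 × 0.08 = 5.52
Sum = 79.31
79.31 is ≥ 77 and < 80 → C+

C+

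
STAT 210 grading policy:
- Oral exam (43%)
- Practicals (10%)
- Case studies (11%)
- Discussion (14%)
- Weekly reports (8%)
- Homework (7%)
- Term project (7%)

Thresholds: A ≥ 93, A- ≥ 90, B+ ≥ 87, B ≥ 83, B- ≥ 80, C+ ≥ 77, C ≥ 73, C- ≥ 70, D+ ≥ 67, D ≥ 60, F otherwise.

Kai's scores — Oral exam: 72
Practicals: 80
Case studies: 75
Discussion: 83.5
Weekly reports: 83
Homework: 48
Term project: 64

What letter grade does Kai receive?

Weighted total:
  Oral exam 72 × 0.43 = 30.96
  Practicals 80 × 0.1 = 8
  Case studies 75 × 0.11 = 8.25
  Discussion 83.5 × 0.14 = 11.69
  Weekly reports 83 × 0.08 = 6.64
  Homework 48 × 0.07 = 3.36
  Term project 64 × 0.07 = 4.48
Sum = 73.38
73.38 is ≥ 73 and < 77 → C

C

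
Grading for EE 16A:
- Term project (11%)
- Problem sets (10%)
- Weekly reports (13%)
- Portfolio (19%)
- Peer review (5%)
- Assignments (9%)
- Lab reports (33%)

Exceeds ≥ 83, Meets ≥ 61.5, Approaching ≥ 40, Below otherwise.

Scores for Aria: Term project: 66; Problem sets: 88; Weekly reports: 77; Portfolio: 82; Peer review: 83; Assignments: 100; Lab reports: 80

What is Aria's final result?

Weighted total:
  Term project 66 × 0.11 = 7.26
  Problem sets 88 × 0.1 = 8.8
  Weekly reports 77 × 0.13 = 10.01
  Portfolio 82 × 0.19 = 15.58
  Peer review 83 × 0.05 = 4.15
  Assignments 100 × 0.09 = 9
  Lab reports 80 × 0.33 = 26.4
Sum = 81.2
81.2 is ≥ 61.5 and < 83 → Meets

Meets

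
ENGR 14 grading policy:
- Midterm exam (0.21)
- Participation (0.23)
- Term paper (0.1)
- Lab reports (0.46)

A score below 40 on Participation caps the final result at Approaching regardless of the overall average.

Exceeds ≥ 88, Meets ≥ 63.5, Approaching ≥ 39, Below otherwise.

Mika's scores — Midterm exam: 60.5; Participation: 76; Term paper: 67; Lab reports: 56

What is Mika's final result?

Approaching

Participation score 76 ≥ 40: minimum met.
Weighted total:
  Midterm exam 60.5 × 0.21 = 12.705
  Participation 76 × 0.23 = 17.48
  Term paper 67 × 0.1 = 6.7
  Lab reports 56 × 0.46 = 25.76
Sum = 62.645
62.645 is ≥ 39 and < 63.5 → Approaching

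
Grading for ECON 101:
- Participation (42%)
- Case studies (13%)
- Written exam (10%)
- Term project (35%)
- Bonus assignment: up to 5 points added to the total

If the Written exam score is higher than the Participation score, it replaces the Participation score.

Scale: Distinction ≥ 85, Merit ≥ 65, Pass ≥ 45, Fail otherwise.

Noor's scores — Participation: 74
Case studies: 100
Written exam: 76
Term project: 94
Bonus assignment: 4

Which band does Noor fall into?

Written exam (76) > Participation (74), so Participation counts as 76.
Weighted total:
  Participation 76 × 0.42 = 31.92
  Case studies 100 × 0.13 = 13
  Written exam 76 × 0.1 = 7.6
  Term project 94 × 0.35 = 32.9
Sum = 85.42
Bonus assignment: 85.42 + 4 = 89.42
89.42 ≥ 85 → Distinction

Distinction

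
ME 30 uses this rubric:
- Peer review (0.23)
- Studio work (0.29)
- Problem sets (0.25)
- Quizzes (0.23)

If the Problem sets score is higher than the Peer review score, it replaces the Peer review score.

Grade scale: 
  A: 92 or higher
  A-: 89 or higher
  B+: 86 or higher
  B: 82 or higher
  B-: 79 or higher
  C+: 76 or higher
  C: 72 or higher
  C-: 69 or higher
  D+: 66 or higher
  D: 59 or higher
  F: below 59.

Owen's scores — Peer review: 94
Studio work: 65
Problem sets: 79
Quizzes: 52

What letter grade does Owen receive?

Problem sets (79) ≤ Peer review (94), so Peer review stays at 94.
Weighted total:
  Peer review 94 × 0.23 = 21.62
  Studio work 65 × 0.29 = 18.85
  Problem sets 79 × 0.25 = 19.75
  Quizzes 52 × 0.23 = 11.96
Sum = 72.18
72.18 is ≥ 72 and < 76 → C

C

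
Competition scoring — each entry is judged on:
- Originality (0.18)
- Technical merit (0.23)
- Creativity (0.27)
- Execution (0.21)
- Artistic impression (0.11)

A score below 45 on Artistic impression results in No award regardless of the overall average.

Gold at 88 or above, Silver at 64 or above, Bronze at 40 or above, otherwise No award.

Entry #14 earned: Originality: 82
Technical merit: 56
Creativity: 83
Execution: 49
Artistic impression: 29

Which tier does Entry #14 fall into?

Artistic impression score 29 < 45: minimum not met.
Weighted total:
  Originality 82 × 0.18 = 14.76
  Technical merit 56 × 0.23 = 12.88
  Creativity 83 × 0.27 = 22.41
  Execution 49 × 0.21 = 10.29
  Artistic impression 29 × 0.11 = 3.19
Sum = 63.53
Because the Artistic impression minimum was not met, the result is No award.

No award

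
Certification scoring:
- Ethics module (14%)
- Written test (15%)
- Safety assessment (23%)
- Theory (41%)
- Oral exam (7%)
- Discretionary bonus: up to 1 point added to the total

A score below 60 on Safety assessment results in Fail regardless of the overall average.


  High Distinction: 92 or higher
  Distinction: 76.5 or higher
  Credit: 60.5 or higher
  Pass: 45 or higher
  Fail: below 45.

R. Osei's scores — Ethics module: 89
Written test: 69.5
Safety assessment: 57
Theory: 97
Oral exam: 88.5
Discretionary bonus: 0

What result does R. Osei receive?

Safety assessment score 57 < 60: minimum not met.
Weighted total:
  Ethics module 89 × 0.14 = 12.46
  Written test 69.5 × 0.15 = 10.425
  Safety assessment 57 × 0.23 = 13.11
  Theory 97 × 0.41 = 39.77
  Oral exam 88.5 × 0.07 = 6.195
Sum = 81.96
Discretionary bonus: 81.96 + 0 = 81.96
Because the Safety assessment minimum was not met, the result is Fail.

Fail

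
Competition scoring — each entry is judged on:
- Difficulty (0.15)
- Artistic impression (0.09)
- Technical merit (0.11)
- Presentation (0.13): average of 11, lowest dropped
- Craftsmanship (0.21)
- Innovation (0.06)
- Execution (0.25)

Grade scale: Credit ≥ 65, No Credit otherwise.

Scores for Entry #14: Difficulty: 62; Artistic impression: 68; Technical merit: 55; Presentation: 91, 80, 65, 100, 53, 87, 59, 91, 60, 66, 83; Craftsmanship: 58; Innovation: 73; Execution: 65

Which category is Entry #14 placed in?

No Credit

Presentation: drop 53 → average of remaining 10 = 782/10 = 78.2
Weighted total:
  Difficulty 62 × 0.15 = 9.3
  Artistic impression 68 × 0.09 = 6.12
  Technical merit 55 × 0.11 = 6.05
  Presentation 78.2 × 0.13 = 10.166
  Craftsmanship 58 × 0.21 = 12.18
  Innovation 73 × 0.06 = 4.38
  Execution 65 × 0.25 = 16.25
Sum = 64.446
64.446 < 65 → No Credit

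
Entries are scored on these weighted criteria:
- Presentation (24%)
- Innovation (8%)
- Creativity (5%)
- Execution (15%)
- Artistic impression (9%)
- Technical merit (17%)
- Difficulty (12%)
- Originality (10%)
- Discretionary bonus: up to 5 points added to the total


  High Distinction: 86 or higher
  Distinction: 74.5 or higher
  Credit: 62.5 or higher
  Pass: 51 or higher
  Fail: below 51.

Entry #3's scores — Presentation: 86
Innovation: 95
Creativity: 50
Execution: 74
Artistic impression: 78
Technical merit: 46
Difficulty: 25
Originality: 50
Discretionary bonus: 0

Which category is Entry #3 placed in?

Weighted total:
  Presentation 86 × 0.24 = 20.64
  Innovation 95 × 0.08 = 7.6
  Creativity 50 × 0.05 = 2.5
  Execution 74 × 0.15 = 11.1
  Artistic impression 78 × 0.09 = 7.02
  Technical merit 46 × 0.17 = 7.82
  Difficulty 25 × 0.12 = 3
  Originality 50 × 0.1 = 5
Sum = 64.68
Discretionary bonus: 64.68 + 0 = 64.68
64.68 is ≥ 62.5 and < 74.5 → Credit

Credit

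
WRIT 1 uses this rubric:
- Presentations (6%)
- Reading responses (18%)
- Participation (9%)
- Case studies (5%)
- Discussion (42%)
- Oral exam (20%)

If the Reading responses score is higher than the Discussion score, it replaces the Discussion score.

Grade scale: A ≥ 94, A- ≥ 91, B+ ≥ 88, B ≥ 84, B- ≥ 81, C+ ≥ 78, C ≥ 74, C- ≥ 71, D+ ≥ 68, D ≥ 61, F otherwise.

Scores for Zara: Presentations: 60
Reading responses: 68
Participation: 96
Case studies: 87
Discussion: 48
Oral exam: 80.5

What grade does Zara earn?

Reading responses (68) > Discussion (48), so Discussion counts as 68.
Weighted total:
  Presentations 60 × 0.06 = 3.6
  Reading responses 68 × 0.18 = 12.24
  Participation 96 × 0.09 = 8.64
  Case studies 87 × 0.05 = 4.35
  Discussion 68 × 0.42 = 28.56
  Oral exam 80.5 × 0.2 = 16.1
Sum = 73.49
73.49 is ≥ 71 and < 74 → C-

C-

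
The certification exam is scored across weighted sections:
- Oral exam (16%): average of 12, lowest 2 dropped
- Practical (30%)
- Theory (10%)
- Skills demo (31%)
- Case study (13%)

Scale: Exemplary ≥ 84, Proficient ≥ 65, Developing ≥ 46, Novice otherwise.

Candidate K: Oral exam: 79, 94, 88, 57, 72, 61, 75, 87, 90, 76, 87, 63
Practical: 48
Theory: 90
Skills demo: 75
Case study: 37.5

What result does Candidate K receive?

Oral exam: drop 57, 61 → average of remaining 10 = 811/10 = 81.1
Weighted total:
  Oral exam 81.1 × 0.16 = 12.976
  Practical 48 × 0.3 = 14.4
  Theory 90 × 0.1 = 9
  Skills demo 75 × 0.31 = 23.25
  Case study 37.5 × 0.13 = 4.875
Sum = 64.501
64.501 is ≥ 46 and < 65 → Developing

Developing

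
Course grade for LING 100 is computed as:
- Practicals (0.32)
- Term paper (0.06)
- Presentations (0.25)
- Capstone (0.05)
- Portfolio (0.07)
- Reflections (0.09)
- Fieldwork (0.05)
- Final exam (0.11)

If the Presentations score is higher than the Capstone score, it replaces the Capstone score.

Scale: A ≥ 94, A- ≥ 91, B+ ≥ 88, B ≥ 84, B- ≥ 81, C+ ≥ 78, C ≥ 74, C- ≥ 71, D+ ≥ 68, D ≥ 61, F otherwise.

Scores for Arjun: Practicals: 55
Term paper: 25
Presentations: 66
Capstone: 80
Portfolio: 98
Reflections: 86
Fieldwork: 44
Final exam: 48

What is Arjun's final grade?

D

Presentations (66) ≤ Capstone (80), so Capstone stays at 80.
Weighted total:
  Practicals 55 × 0.32 = 17.6
  Term paper 25 × 0.06 = 1.5
  Presentations 66 × 0.25 = 16.5
  Capstone 80 × 0.05 = 4
  Portfolio 98 × 0.07 = 6.86
  Reflections 86 × 0.09 = 7.74
  Fieldwork 44 × 0.05 = 2.2
  Final exam 48 × 0.11 = 5.28
Sum = 61.68
61.68 is ≥ 61 and < 68 → D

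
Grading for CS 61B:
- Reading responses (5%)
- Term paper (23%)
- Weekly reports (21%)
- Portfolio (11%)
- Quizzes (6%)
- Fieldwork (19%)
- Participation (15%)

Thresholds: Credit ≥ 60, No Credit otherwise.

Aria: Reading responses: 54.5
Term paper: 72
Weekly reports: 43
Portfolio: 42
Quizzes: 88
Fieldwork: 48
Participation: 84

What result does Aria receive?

No Credit

Weighted total:
  Reading responses 54.5 × 0.05 = 2.725
  Term paper 72 × 0.23 = 16.56
  Weekly reports 43 × 0.21 = 9.03
  Portfolio 42 × 0.11 = 4.62
  Quizzes 88 × 0.06 = 5.28
  Fieldwork 48 × 0.19 = 9.12
  Participation 84 × 0.15 = 12.6
Sum = 59.935
59.935 < 60 → No Credit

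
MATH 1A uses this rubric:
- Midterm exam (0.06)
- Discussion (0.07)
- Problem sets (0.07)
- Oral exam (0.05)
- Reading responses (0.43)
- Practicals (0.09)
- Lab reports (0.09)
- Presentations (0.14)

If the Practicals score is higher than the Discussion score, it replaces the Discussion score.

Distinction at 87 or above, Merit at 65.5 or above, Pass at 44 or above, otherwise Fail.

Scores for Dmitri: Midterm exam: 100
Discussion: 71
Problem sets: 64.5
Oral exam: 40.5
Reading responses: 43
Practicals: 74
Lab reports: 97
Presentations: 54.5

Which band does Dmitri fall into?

Pass

Practicals (74) > Discussion (71), so Discussion counts as 74.
Weighted total:
  Midterm exam 100 × 0.06 = 6
  Discussion 74 × 0.07 = 5.18
  Problem sets 64.5 × 0.07 = 4.515
  Oral exam 40.5 × 0.05 = 2.025
  Reading responses 43 × 0.43 = 18.49
  Practicals 74 × 0.09 = 6.66
  Lab reports 97 × 0.09 = 8.73
  Presentations 54.5 × 0.14 = 7.63
Sum = 59.23
59.23 is ≥ 44 and < 65.5 → Pass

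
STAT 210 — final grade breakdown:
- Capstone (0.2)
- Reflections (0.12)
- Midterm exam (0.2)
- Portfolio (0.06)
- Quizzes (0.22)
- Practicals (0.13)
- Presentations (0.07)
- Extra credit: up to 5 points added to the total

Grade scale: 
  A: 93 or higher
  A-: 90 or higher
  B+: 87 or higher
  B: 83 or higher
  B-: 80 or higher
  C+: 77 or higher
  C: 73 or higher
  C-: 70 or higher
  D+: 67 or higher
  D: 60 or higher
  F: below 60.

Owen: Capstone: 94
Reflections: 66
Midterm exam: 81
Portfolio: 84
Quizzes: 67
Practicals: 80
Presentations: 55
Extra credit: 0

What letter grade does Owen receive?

C

Weighted total:
  Capstone 94 × 0.2 = 18.8
  Reflections 66 × 0.12 = 7.92
  Midterm exam 81 × 0.2 = 16.2
  Portfolio 84 × 0.06 = 5.04
  Quizzes 67 × 0.22 = 14.74
  Practicals 80 × 0.13 = 10.4
  Presentations 55 × 0.07 = 3.85
Sum = 76.95
Extra credit: 76.95 + 0 = 76.95
76.95 is ≥ 73 and < 77 → C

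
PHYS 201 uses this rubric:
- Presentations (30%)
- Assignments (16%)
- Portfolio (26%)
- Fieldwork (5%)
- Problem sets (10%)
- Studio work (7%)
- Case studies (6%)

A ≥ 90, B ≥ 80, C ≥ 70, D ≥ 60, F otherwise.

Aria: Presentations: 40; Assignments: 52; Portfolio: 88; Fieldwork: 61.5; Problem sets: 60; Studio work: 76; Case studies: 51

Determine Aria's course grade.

D

Weighted total:
  Presentations 40 × 0.3 = 12
  Assignments 52 × 0.16 = 8.32
  Portfolio 88 × 0.26 = 22.88
  Fieldwork 61.5 × 0.05 = 3.075
  Problem sets 60 × 0.1 = 6
  Studio work 76 × 0.07 = 5.32
  Case studies 51 × 0.06 = 3.06
Sum = 60.655
60.655 is ≥ 60 and < 70 → D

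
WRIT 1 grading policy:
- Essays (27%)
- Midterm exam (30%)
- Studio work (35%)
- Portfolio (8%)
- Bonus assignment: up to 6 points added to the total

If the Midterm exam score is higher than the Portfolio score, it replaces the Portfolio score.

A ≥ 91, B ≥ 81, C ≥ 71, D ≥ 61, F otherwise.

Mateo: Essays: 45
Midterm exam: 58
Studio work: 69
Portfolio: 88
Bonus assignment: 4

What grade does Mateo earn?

Midterm exam (58) ≤ Portfolio (88), so Portfolio stays at 88.
Weighted total:
  Essays 45 × 0.27 = 12.15
  Midterm exam 58 × 0.3 = 17.4
  Studio work 69 × 0.35 = 24.15
  Portfolio 88 × 0.08 = 7.04
Sum = 60.74
Bonus assignment: 60.74 + 4 = 64.74
64.74 is ≥ 61 and < 71 → D

D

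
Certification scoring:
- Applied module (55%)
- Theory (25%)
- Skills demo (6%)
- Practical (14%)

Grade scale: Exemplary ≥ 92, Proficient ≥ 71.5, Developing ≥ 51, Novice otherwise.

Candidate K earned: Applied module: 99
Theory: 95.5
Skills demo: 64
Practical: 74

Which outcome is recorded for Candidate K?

Weighted total:
  Applied module 99 × 0.55 = 54.45
  Theory 95.5 × 0.25 = 23.875
  Skills demo 64 × 0.06 = 3.84
  Practical 74 × 0.14 = 10.36
Sum = 92.525
92.525 ≥ 92 → Exemplary

Exemplary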